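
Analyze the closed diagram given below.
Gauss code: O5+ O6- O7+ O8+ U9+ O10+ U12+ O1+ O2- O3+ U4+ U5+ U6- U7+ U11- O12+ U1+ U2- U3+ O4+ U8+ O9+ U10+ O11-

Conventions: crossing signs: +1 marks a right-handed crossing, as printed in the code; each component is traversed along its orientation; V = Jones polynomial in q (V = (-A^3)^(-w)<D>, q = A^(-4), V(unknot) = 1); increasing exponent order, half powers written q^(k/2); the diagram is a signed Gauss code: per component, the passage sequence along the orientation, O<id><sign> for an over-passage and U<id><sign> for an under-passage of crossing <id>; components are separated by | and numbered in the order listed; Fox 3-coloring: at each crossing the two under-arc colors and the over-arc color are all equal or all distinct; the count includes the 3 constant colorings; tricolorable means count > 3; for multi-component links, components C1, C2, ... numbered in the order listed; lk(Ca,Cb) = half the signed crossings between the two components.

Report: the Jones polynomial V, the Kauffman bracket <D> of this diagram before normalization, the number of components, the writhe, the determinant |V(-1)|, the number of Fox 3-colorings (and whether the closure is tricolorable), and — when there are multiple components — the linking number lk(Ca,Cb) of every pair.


V = q^2 + 2q^4 - 2q^5 + q^6 - 2q^7 + q^8
<D> = A^-14 - 2A^-10 + A^-6 - 2A^-2 + 2A^2 + A^10 (w = +6)
1 component over 12 crossings, w = +6
27 Fox colorings among 3^12, |V(-1)| = 9: tricolorable
why: det 9 = |V(-1)|; divisible by 3, so tricolorable


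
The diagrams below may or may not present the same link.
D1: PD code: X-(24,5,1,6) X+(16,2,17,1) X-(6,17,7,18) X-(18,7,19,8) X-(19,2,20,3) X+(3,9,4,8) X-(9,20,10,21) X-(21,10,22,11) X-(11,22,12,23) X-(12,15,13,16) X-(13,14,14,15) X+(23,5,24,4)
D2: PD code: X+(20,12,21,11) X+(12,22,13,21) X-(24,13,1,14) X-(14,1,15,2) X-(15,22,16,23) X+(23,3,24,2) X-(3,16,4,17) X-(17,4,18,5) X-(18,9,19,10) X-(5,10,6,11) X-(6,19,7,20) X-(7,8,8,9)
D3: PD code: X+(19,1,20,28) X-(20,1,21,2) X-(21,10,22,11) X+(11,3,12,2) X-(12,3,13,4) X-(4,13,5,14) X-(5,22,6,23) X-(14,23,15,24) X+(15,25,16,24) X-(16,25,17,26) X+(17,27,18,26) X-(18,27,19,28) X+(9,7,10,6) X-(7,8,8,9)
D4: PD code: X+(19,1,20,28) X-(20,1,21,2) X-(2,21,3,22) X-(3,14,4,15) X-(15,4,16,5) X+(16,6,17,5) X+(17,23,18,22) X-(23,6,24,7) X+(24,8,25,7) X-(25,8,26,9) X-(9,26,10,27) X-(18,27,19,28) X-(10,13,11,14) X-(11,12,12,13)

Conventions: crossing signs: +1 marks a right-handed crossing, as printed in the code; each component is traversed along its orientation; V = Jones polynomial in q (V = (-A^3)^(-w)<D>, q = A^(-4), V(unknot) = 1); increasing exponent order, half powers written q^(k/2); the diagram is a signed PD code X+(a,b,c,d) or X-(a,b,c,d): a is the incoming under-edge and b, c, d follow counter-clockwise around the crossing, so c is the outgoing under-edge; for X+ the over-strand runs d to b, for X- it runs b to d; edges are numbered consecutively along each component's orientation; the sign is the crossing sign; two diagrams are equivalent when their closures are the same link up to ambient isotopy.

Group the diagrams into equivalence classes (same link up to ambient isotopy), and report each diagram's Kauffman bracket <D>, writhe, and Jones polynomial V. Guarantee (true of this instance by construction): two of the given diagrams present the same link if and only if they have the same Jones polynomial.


grouping into links: {D1, D2, D4} | {D3}
V(D1) = -q^-6 + q^-5 - q^-4 + 2q^-3 - q^-2 + q^-1  (w -6, c 12, <D> = A^-14 - A^-10 + 2A^-6 - A^-2 + A^2 - A^6)
V(D2) = -q^-6 + q^-5 - q^-4 + 2q^-3 - q^-2 + q^-1  (w -6, c 12, <D> = A^-14 - A^-10 + 2A^-6 - A^-2 + A^2 - A^6)
V(D3) = -q^-4 + q^-3 + q^-1  [14 crossings, <D> = A^-8 + 1 - A^4, w = -4]
D4 (bracket A^-14 - A^-10 + 2A^-6 - A^-2 + A^2 - A^6; 14 crossings at w = -6): V = -q^-6 + q^-5 - q^-4 + 2q^-3 - q^-2 + q^-1
key observation: comparing 4 Jones polynomials yields 2 groups


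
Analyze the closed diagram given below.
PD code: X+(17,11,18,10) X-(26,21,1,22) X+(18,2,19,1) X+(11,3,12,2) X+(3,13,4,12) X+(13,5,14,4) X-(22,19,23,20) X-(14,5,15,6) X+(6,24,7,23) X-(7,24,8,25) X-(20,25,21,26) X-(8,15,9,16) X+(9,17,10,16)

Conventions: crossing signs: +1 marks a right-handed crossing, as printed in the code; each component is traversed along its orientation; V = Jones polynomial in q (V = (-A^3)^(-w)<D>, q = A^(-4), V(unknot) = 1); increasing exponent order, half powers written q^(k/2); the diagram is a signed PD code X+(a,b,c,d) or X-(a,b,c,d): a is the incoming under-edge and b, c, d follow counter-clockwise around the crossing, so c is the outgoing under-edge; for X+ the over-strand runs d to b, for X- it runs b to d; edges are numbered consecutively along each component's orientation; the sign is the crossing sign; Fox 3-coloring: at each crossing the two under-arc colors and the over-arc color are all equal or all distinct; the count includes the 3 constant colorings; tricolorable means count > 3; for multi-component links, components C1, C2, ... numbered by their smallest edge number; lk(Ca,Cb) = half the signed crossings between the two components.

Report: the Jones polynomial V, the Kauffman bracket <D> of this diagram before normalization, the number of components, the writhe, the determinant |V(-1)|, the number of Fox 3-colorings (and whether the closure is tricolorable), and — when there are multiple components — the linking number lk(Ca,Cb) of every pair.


V(q) = -q^-3 + q^-2 - q^-1 + 3 - q + q^2 - q^3
bracket: A^-9 - A^-5 + A^-1 - 3A^3 + A^7 - A^11 + A^15, w = +1
1 component, writhe +1, over 13 crossings
det 9, colorings 27 of 3^13 — tricolorable
observation: det 9 = |V(-1)|; divisible by 3, so tricolorable


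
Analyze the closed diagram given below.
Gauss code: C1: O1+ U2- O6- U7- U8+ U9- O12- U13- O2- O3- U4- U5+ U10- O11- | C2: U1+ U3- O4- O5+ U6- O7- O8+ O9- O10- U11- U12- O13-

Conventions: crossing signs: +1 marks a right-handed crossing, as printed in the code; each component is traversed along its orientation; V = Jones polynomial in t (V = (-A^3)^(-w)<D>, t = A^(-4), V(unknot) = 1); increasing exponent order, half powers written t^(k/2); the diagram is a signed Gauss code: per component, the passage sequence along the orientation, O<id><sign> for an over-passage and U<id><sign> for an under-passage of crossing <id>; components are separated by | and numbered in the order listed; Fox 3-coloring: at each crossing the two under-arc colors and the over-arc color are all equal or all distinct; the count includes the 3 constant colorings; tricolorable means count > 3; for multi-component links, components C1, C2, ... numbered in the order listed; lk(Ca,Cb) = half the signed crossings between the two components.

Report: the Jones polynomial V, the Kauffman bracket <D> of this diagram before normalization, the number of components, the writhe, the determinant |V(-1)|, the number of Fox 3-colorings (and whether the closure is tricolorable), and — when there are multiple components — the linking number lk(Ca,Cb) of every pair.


Jones polynomial: V(t) = -t^(-17/2) + t^(-15/2) - t^(-13/2) + t^(-11/2) - t^(-9/2) - t^(-5/2)
<D> = A^-11 + A^-3 - A + A^5 - A^9 + A^13; writhe -7
components 2, writhe -7 (13 crossings)
linking number lk(C1,C2) = -3
3-colorings: 9 of 3^13, det 6 — tricolorable
note: w = -7 shifts under R1 moves; the (-A^3)^(7) factor cancels that in V


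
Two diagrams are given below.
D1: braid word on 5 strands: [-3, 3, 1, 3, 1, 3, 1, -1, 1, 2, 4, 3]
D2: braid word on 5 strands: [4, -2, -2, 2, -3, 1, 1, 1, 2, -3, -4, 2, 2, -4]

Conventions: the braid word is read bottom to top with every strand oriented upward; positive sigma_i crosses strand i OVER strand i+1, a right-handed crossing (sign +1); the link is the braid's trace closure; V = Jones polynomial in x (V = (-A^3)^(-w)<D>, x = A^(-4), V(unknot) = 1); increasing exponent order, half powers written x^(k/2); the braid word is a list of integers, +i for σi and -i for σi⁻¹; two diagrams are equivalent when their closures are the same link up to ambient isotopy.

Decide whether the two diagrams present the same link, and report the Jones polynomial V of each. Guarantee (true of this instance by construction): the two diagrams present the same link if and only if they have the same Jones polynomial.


equivalent: no
D1 (bracket A^-8 - 2A^-4 + 1 - 2A^4 + 2A^8 + A^16; 12 crossings at w = +8): V = x^2 + 2x^4 - 2x^5 + x^6 - 2x^7 + x^8
V(D2) = x^-1 - 1 + 2x - 3x^2 + 3x^3 - 2x^4 + 2x^5 - x^6  (w +2, c 14, <D> = -A^-18 + 2A^-14 - 2A^-10 + 3A^-6 - 3A^-2 + 2A^2 - A^6 + A^10)
key observation: comparing 2 Jones polynomials yields 2 groups


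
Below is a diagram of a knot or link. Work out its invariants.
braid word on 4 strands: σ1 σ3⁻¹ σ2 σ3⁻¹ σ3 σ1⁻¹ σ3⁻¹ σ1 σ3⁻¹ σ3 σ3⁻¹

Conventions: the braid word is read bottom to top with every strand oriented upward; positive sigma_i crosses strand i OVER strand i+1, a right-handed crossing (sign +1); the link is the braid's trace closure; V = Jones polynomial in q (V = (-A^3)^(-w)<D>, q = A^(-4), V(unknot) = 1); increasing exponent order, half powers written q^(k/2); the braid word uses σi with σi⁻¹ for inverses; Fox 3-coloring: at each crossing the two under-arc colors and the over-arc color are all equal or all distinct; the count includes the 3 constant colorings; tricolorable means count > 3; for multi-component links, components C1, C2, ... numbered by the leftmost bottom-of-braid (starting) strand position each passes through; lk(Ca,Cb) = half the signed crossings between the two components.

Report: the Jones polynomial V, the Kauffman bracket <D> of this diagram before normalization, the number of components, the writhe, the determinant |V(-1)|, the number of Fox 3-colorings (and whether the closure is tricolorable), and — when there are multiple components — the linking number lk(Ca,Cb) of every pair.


V = -q^-4 + q^-3 + q^-1
<D> = -A - A^9 + A^13 (w = -1)
1 component over 11 crossings, w = -1
9 Fox colorings among 3^11, |V(-1)| = 3: tricolorable
why: V spans 3 powers of q: at least 3 crossings in any diagram


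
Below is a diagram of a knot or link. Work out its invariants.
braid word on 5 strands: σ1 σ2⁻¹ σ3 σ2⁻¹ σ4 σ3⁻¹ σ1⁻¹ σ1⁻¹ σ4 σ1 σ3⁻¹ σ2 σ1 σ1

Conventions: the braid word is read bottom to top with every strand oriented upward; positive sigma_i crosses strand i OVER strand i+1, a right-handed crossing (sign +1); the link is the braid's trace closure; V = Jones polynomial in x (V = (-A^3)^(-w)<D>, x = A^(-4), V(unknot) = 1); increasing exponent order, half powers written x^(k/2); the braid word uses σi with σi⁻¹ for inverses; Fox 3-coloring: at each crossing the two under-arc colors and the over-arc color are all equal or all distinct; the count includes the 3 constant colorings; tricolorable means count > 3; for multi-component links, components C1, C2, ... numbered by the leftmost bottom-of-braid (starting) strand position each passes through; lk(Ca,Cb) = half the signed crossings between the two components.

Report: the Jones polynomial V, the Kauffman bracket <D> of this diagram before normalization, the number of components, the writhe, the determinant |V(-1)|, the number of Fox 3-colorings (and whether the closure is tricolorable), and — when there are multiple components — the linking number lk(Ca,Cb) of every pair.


Jones polynomial: V(x) = x^-3 - 2x^-2 + 3x^-1 - 4 + 5x - 5x^2 + 5x^3 - 3x^4 + 2x^5 - x^6
<D> = -A^-18 + 2A^-14 - 3A^-10 + 5A^-6 - 5A^-2 + 5A^2 - 4A^6 + 3A^10 - 2A^14 + A^18; writhe +2
components 1, writhe +2 (14 crossings)
3-colorings: 3 of 3^14, det 31 — not tricolorable
note: V spans 9 powers of x: at least 9 crossings in any diagram


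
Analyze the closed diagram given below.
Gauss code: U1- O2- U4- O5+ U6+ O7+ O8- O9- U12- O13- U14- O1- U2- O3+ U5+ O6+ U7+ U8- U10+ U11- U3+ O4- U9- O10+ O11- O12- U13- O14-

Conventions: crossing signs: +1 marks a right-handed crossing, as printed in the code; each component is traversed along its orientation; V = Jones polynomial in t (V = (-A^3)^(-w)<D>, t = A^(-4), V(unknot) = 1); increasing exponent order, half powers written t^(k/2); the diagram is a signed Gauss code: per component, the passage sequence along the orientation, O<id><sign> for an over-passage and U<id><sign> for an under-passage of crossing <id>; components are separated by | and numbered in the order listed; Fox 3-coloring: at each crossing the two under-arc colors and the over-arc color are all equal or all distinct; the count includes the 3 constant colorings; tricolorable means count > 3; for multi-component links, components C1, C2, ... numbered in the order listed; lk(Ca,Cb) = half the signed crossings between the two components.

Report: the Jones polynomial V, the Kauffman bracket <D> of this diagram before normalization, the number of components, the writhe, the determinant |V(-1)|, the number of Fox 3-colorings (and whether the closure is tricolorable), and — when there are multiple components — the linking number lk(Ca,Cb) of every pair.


Jones polynomial: V(t) = -t^-9 + 2t^-8 - 3t^-7 + 4t^-6 - 5t^-5 + 5t^-4 - 4t^-3 + 4t^-2 - 2t^-1 + 2 - t
<D> = -A^-16 + 2A^-12 - 2A^-8 + 4A^-4 - 4 + 5A^4 - 5A^8 + 4A^12 - 3A^16 + 2A^20 - A^24; writhe -4
components 1, writhe -4 (14 crossings)
3-colorings: 9 of 3^14, det 33 — tricolorable
note: the span of V is 10, forcing >= 10 crossings in any diagram


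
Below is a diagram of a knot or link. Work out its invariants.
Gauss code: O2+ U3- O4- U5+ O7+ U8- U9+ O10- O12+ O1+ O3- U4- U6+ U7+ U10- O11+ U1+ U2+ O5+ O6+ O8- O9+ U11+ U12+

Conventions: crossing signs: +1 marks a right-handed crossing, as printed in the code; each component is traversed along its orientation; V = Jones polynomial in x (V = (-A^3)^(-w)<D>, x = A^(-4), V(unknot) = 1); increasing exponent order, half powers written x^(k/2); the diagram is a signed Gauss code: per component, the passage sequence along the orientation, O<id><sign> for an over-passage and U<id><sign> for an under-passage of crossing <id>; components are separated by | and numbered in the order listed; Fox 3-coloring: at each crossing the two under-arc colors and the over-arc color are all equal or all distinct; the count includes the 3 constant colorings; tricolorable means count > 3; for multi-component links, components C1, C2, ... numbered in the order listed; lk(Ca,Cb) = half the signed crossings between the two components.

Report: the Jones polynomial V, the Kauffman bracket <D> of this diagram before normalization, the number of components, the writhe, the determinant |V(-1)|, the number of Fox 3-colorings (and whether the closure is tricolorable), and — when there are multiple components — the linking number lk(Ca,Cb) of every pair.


V(x) = x - x^2 + 2x^3 - x^4 + x^5 - x^6
bracket: -A^-12 + A^-8 - A^-4 + 2 - A^4 + A^8, w = +4
1 component, writhe +4, over 12 crossings
det 7, colorings 3 of 3^12 — not tricolorable
observation: the span of V is 5, forcing >= 5 crossings in any diagram


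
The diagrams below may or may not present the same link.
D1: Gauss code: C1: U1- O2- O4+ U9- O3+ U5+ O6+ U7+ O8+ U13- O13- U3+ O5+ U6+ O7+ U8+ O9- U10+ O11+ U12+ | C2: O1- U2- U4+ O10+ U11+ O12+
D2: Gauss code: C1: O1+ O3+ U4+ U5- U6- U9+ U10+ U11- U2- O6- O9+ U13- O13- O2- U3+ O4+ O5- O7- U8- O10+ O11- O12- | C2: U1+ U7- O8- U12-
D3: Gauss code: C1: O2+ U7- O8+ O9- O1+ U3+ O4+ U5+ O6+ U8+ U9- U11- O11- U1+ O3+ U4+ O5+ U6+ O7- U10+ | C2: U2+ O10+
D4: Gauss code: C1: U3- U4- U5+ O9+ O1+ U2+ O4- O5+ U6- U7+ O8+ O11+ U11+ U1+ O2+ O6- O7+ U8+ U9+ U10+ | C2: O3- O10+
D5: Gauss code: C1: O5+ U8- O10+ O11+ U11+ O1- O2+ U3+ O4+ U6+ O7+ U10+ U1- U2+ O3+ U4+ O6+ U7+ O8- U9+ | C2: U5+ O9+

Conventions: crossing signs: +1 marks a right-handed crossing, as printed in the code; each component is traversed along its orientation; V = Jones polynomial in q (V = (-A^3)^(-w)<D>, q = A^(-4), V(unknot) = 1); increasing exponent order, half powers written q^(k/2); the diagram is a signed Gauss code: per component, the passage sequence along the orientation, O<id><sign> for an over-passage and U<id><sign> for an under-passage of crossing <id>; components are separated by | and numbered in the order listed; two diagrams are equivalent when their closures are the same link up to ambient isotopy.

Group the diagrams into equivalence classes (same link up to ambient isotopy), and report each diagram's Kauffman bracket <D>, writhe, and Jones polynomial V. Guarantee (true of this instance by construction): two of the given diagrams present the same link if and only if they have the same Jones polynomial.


equivalence classes: {D1, D3, D5} | {D2} | {D4}
D1 (bracket -A^-23 + A^-19 - 2A^-15 + 2A^-11 - A^-7 + 2A^-3 + A^5; 13 crossings at w = +5): V = -q^(5/2) - 2q^(9/2) + q^(11/2) - 2q^(13/2) + 2q^(15/2) - q^(17/2) + q^(19/2)
D2 (bracket A^-7 + A; 13 crossings at w = -3): V = -q^(-5/2) - q^(-1/2)
V(D3) = -q^(5/2) - 2q^(9/2) + q^(11/2) - 2q^(13/2) + 2q^(15/2) - q^(17/2) + q^(19/2)  [11 crossings, <D> = -A^-23 + A^-19 - 2A^-15 + 2A^-11 - A^-7 + 2A^-3 + A^5, w = +5]
V(D4) = -q^(1/2) - q^(3/2) - q^(5/2) + q^(9/2)  (w +5, c 11, <D> = -A^-3 + A^5 + A^9 + A^13)
D5 (bracket -A^-17 + A^-13 - 2A^-9 + 2A^-5 - A^-1 + 2A^3 + A^11; 11 crossings at w = +7): V = -q^(5/2) - 2q^(9/2) + q^(11/2) - 2q^(13/2) + 2q^(15/2) - q^(17/2) + q^(19/2)
key observation: V(q) takes 3 values over 5 diagrams, fixing the grouping


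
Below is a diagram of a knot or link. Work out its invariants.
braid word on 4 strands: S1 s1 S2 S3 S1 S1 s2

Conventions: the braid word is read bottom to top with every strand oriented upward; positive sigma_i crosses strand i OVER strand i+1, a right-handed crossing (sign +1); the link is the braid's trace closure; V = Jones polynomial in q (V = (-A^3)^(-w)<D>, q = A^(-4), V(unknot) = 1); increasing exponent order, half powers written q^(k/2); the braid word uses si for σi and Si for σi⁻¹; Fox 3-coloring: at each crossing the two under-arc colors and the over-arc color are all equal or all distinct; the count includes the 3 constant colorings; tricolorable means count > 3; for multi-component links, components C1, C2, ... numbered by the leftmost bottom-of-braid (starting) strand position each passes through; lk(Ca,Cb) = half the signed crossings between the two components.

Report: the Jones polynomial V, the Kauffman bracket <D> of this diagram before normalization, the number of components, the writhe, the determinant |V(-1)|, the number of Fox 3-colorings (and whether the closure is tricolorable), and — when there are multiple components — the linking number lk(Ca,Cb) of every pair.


Jones polynomial: V(q) = q^-3 + q^-2 + q^-1 + 1
<D> = -A^-9 - A^-5 - A^-1 - A^3; writhe -3
components 3, writhe -3 (7 crossings)
linking number lk(C1,C2) = 0
lk(C1,C3): -1
lk(C2,C3) = 0
3-colorings: 9 of 3^7, det 0 — tricolorable
note: span 3 respects span(V) <= c + mu - 1 = 9 for this 3-component diagram


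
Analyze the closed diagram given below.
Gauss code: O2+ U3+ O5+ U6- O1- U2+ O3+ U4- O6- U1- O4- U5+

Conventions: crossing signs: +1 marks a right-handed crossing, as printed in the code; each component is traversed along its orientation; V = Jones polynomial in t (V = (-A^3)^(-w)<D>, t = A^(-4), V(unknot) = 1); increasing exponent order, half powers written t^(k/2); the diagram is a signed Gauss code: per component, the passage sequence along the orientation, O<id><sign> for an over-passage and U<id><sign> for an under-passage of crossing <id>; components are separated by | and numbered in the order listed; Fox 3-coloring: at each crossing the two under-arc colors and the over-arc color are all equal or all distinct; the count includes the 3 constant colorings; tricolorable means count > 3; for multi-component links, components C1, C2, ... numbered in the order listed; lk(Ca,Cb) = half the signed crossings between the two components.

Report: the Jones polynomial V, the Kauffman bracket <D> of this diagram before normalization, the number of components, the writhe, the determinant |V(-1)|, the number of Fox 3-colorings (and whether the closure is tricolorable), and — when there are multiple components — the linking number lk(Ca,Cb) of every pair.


V = -t^-3 + 2t^-2 - 2t^-1 + 3 - 2t + 2t^2 - t^3
<D> = -A^-12 + 2A^-8 - 2A^-4 + 3 - 2A^4 + 2A^8 - A^12 (w = 0)
1 component over 6 crossings, w = 0
3 Fox colorings among 3^6, |V(-1)| = 13: not tricolorable
why: V spans 6 powers of t: at least 6 crossings in any diagram


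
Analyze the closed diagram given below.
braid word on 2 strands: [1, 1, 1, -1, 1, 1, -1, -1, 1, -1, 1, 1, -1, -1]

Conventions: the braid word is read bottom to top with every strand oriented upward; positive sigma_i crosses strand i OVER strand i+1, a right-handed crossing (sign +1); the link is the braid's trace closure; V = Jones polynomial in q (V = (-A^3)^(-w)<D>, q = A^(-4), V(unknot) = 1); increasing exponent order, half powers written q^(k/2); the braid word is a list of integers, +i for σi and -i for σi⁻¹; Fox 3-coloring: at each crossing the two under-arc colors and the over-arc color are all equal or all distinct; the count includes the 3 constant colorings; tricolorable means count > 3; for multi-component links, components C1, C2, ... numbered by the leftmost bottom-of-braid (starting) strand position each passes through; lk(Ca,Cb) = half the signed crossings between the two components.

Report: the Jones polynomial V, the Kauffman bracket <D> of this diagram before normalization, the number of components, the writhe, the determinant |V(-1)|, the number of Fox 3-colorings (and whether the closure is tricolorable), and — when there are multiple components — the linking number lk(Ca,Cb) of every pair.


Jones polynomial: V(q) = -q^(1/2) - q^(5/2)
<D> = -A^-4 - A^4; writhe +2
components 2, writhe +2 (14 crossings)
linking number lk(C1,C2) = +1
3-colorings: 3 of 3^14, det 2 — not tricolorable
note: the 1 component pair carries total linking +1


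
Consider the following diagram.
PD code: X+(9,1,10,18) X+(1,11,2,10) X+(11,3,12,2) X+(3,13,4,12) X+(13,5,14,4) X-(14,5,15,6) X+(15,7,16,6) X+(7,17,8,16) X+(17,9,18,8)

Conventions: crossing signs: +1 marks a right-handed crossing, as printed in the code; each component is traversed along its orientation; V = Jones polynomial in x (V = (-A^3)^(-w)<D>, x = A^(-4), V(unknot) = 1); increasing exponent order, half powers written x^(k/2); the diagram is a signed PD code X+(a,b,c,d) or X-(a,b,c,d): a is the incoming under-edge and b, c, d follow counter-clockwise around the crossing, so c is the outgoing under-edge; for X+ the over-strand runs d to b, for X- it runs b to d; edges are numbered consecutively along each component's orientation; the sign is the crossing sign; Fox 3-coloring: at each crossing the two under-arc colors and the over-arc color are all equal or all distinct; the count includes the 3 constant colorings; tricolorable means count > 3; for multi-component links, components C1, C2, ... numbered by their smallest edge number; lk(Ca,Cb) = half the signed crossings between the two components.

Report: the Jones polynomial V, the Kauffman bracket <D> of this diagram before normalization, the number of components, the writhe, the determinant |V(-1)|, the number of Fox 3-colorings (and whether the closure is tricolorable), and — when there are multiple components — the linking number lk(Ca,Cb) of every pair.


V = x^3 + x^5 - x^6 + x^7 - x^8 + x^9 - x^10
<D> = A^-19 - A^-15 + A^-11 - A^-7 + A^-3 - A - A^9 (w = +7)
1 component over 9 crossings, w = +7
3 Fox colorings among 3^9, |V(-1)| = 7: not tricolorable
why: V spans 7 powers of x: at least 7 crossings in any diagram


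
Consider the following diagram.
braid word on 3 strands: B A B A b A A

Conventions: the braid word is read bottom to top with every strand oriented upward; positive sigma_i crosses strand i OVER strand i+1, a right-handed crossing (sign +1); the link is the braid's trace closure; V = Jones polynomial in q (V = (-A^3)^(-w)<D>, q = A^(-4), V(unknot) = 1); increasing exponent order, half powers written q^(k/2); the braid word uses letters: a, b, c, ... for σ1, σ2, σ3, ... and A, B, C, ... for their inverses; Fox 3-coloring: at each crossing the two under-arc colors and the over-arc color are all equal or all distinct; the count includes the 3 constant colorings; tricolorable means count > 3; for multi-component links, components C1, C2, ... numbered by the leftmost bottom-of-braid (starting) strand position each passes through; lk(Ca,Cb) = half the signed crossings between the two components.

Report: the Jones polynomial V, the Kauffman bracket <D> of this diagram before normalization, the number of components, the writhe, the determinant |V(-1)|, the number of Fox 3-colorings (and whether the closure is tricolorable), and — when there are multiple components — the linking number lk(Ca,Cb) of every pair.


V(q) = q^(-13/2) - q^(-11/2) + q^(-9/2) - 2q^(-7/2) - q^(-3/2)
bracket: A^-9 + 2A^-1 - A^3 + A^7 - A^11, w = -5
2 components, writhe -5, over 7 crossings
lk(C1,C2) = -1
det 6, colorings 9 of 3^7 — tricolorable
observation: w = -5 shifts under R1 moves; the (-A^3)^(5) factor cancels that in V


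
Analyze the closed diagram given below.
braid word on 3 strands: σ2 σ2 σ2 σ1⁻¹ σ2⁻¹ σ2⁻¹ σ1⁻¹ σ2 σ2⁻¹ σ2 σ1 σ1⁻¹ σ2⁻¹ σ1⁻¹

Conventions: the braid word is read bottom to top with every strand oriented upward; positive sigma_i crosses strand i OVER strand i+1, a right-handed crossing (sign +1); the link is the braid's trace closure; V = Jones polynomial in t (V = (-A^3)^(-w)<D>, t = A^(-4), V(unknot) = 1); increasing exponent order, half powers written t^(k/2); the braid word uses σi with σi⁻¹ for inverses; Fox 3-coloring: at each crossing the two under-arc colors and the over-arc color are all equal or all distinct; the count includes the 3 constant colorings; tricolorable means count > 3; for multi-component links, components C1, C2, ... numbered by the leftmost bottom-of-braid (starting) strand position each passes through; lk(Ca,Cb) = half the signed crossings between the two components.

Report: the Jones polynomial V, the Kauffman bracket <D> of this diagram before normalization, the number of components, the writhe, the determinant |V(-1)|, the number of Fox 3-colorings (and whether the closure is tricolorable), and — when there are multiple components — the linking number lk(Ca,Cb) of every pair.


V = -t^-5 + t^-4 - t^-3 + 2t^-2 - t^-1 + 2 - t
<D> = -A^-10 + 2A^-6 - A^-2 + 2A^2 - A^6 + A^10 - A^14 (w = -2)
1 component over 14 crossings, w = -2
9 Fox colorings among 3^14, |V(-1)| = 9: tricolorable
why: the span of V is 6, forcing >= 6 crossings in any diagram


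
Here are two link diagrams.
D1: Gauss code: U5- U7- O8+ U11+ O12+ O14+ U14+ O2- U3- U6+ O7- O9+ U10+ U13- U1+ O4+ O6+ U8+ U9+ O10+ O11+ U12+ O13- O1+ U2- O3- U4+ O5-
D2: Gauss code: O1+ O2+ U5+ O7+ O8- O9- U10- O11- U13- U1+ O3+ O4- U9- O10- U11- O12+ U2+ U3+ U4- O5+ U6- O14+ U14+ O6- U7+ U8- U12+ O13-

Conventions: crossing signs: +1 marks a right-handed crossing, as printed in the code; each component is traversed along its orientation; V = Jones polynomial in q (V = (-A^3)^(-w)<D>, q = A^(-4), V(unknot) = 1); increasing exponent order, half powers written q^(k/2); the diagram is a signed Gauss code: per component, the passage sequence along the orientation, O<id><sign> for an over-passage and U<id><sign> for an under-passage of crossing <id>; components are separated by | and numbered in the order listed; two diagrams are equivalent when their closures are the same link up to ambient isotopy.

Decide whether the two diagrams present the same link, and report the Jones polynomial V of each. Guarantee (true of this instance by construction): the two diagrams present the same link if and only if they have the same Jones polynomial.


equivalent: no
D1 (bracket -A^-12 + A^-8 - A^-4 + 2 - A^4 + A^8; 14 crossings at w = +4): V = q - q^2 + 2q^3 - q^4 + q^5 - q^6
V(D2) = -q^-3 + q^-2 - q^-1 + 3 - q + q^2 - q^3  (w 0, c 14, <D> = -A^-12 + A^-8 - A^-4 + 3 - A^4 + A^8 - A^12)
key observation: comparing 2 Jones polynomials yields 2 groups


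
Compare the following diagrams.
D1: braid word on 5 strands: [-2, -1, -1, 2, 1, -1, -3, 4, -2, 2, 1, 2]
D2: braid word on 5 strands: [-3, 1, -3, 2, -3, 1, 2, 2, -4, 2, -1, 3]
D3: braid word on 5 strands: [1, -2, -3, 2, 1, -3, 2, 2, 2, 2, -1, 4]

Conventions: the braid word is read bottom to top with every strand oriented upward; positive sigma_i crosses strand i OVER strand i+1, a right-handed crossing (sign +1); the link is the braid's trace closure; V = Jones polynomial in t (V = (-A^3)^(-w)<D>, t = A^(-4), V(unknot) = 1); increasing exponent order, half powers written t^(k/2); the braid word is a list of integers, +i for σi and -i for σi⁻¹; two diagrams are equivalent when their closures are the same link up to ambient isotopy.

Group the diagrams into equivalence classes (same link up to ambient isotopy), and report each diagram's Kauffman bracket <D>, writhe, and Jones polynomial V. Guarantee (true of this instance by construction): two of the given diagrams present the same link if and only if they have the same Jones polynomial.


classes: {D1} | {D2, D3}
V(D1) = 1  [12 crossings, <D> = 1, w = 0]
V(D2) = t^-1 - 1 + 2t - 2t^2 + 2t^3 - 2t^4 + t^5  [12 crossings, <D> = A^-14 - 2A^-10 + 2A^-6 - 2A^-2 + 2A^2 - A^6 + A^10, w = +2]
V(D3) = t^-1 - 1 + 2t - 2t^2 + 2t^3 - 2t^4 + t^5  [12 crossings, <D> = A^-8 - 2A^-4 + 2 - 2A^4 + 2A^8 - A^12 + A^16, w = +4]
note: 2 classes among 3 diagrams; unequal V(t) rules out equality


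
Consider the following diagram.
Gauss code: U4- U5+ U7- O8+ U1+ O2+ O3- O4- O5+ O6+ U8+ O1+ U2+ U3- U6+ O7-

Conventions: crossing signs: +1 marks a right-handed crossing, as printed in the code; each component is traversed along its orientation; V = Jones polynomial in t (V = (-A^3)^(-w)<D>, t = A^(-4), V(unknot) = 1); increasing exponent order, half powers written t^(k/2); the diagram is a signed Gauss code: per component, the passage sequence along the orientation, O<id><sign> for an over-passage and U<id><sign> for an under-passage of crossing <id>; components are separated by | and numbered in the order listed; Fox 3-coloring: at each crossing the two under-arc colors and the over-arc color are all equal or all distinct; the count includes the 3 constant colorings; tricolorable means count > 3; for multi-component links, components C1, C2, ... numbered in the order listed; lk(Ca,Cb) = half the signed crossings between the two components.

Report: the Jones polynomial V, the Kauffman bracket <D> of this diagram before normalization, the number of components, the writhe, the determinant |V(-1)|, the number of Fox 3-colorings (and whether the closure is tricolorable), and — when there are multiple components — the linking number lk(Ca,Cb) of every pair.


Jones polynomial: V(t) = t + t^3 - t^4
<D> = -A^-10 + A^-6 + A^2; writhe +2
components 1, writhe +2 (8 crossings)
3-colorings: 9 of 3^8, det 3 — tricolorable
note: w = +2 (over 8 crossings) is diagram-only; (-A^3)^(-2) removes it from V


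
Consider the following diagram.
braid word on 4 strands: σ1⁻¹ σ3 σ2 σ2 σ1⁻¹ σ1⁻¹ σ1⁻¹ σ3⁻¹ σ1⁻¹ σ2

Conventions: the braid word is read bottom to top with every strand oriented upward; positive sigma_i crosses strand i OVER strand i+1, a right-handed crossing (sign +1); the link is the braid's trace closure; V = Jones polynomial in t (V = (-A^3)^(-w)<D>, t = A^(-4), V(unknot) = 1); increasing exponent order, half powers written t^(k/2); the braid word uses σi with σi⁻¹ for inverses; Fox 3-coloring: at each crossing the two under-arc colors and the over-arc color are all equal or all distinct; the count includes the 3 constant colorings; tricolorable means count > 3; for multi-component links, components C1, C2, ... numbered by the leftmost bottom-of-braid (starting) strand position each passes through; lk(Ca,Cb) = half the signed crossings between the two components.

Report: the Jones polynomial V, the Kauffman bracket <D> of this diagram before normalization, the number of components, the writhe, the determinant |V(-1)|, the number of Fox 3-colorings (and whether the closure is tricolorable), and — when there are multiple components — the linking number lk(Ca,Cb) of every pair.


Jones polynomial: V(t) = t^(-13/2) - t^(-11/2) + 2t^(-9/2) - 2t^(-7/2) + t^(-5/2) - 2t^(-3/2) - t^(1/2)
<D> = -A^-8 - 2 + A^4 - 2A^8 + 2A^12 - A^16 + A^20; writhe -2
components 2, writhe -2 (10 crossings)
linking number lk(C1,C2) = +1
3-colorings: 3 of 3^10, det 10 — not tricolorable
note: det 10 = |V(-1)|; not divisible by 3, so not tricolorable


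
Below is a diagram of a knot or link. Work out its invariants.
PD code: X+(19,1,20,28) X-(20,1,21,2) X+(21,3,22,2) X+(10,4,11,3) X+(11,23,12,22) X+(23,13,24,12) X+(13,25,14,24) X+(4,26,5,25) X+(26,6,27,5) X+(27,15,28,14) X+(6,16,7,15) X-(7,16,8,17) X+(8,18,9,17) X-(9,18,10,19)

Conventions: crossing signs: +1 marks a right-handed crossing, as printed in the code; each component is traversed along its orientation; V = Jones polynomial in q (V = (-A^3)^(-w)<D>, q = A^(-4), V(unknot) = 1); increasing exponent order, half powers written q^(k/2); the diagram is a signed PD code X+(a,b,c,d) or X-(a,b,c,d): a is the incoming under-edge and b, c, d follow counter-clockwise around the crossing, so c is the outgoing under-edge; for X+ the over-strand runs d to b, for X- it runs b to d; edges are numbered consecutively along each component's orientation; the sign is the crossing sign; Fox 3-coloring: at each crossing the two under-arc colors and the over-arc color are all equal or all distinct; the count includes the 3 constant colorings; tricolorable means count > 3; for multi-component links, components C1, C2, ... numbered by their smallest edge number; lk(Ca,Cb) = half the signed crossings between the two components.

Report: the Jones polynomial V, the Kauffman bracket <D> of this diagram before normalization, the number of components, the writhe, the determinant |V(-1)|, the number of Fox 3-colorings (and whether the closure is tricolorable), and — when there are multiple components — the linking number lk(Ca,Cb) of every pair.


V = q^3 + q^5 - q^8
<D> = -A^-8 + A^4 + A^12 (w = +8)
1 component over 14 crossings, w = +8
9 Fox colorings among 3^14, |V(-1)| = 3: tricolorable
why: det 3 = |V(-1)|; divisible by 3, so tricolorable


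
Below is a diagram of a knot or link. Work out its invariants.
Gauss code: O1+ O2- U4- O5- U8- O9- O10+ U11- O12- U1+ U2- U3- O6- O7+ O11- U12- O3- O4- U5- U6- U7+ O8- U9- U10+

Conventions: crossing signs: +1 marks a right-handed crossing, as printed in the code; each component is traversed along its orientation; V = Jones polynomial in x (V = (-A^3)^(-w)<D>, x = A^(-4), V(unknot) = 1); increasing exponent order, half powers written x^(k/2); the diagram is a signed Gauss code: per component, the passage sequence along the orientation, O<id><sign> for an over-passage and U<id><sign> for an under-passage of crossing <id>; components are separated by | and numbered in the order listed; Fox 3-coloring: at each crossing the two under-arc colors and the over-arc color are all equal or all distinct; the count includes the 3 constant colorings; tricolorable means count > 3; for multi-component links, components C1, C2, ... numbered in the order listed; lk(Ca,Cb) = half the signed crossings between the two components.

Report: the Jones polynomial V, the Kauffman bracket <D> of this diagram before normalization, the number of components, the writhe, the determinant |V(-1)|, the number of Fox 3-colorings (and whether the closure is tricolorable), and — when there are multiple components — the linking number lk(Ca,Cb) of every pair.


V = x^-8 - 2x^-7 + x^-6 - 2x^-5 + 2x^-4 + x^-2
<D> = A^-10 + 2A^-2 - 2A^2 + A^6 - 2A^10 + A^14 (w = -6)
1 component over 12 crossings, w = -6
27 Fox colorings among 3^12, |V(-1)| = 9: tricolorable
why: det 9 = |V(-1)|; divisible by 3, so tricolorable


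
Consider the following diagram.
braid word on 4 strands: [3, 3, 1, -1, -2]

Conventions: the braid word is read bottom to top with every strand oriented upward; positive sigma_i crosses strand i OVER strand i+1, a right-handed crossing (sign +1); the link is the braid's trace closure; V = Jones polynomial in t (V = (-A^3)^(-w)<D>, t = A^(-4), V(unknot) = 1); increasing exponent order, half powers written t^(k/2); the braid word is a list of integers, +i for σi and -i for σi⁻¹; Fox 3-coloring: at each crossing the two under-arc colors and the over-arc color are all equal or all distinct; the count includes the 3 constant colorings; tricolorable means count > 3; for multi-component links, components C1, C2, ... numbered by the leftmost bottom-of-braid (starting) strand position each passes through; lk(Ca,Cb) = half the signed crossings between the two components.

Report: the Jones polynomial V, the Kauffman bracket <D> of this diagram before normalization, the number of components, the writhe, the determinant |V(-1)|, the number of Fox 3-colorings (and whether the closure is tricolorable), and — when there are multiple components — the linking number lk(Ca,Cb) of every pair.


V(t) = 1 + t + t^2 + t^3
bracket: -A^-9 - A^-5 - A^-1 - A^3, w = +1
3 components, writhe +1, over 5 crossings
lk(C1,C2) = 0
linking number lk(C1,C3) = 0
lk(C2,C3): +1
det 0, colorings 9 of 3^6 — tricolorable
observation: the span of V is 3, within the link bound 5 + 3 - 1


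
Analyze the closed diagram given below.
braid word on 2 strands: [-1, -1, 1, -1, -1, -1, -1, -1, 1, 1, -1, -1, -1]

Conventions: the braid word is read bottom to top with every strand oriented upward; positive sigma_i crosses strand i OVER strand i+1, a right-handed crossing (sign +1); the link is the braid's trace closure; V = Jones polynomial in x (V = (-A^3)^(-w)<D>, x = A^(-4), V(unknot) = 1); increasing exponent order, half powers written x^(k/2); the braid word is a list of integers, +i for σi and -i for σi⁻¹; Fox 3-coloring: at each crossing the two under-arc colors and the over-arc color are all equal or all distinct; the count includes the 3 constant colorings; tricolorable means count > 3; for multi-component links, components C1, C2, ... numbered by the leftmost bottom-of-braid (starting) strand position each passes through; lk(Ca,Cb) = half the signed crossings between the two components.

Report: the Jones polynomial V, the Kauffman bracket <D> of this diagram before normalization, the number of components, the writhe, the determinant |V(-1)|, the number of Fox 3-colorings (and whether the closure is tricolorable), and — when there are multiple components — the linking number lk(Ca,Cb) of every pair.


V(x) = -x^-10 + x^-9 - x^-8 + x^-7 - x^-6 + x^-5 + x^-3
bracket: -A^-9 - A^-1 + A^3 - A^7 + A^11 - A^15 + A^19, w = -7
1 component, writhe -7, over 13 crossings
det 7, colorings 3 of 3^13 — not tricolorable
observation: one generator, power 7: the (2,7) torus pattern


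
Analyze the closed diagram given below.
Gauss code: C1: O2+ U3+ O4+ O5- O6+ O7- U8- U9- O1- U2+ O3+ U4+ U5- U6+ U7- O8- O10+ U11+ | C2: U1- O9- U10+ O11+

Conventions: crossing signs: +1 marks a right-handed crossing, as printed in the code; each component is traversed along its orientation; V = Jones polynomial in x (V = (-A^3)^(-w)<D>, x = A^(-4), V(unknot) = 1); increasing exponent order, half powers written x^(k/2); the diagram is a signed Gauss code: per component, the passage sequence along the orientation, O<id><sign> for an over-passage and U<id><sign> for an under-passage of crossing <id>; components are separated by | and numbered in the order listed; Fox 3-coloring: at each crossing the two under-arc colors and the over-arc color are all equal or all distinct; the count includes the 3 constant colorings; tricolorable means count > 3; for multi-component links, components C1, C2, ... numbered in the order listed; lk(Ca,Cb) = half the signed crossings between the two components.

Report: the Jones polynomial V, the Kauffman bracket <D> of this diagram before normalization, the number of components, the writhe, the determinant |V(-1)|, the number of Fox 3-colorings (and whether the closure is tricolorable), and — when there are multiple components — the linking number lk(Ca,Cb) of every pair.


V(x) = -x^(-3/2) + x^(-1/2) - 2x^(1/2) + x^(3/2) - 2x^(5/2) + x^(7/2)
bracket: -A^-11 + 2A^-7 - A^-3 + 2A - A^5 + A^9, w = +1
2 components, writhe +1, over 11 crossings
lk(C1,C2) = 0
det 8, colorings 3 of 3^11 — not tricolorable
observation: all 2 components of this link are unlinked algebraically
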